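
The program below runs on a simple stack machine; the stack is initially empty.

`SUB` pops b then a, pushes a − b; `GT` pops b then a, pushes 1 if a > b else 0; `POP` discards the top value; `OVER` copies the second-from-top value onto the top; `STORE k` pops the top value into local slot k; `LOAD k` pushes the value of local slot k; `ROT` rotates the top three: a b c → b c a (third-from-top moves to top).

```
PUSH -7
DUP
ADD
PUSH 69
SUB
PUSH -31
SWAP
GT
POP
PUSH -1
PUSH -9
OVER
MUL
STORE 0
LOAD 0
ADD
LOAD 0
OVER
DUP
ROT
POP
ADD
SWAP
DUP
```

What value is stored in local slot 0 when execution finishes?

PUSH -7  → [-7]
DUP      → [-7, -7]
ADD      → [-14]
PUSH 69  → [-14, 69]
SUB      → [-83]
PUSH -31 → [-83, -31]
SWAP     → [-31, -83]
GT       → [1]
POP      → []
PUSH -1  → [-1]
PUSH -9  → [-1, -9]
OVER     → [-1, -9, -1]
MUL      → [-1, 9]
STORE 0  → [-1]
LOAD 0   → [-1, 9]
ADD      → [8]
LOAD 0   → [8, 9]
OVER     → [8, 9, 8]
DUP      → [8, 9, 8, 8]
ROT      → [8, 8, 8, 9]
POP      → [8, 8, 8]
ADD      → [8, 16]
SWAP     → [16, 8]
DUP      → [16, 8, 8]

9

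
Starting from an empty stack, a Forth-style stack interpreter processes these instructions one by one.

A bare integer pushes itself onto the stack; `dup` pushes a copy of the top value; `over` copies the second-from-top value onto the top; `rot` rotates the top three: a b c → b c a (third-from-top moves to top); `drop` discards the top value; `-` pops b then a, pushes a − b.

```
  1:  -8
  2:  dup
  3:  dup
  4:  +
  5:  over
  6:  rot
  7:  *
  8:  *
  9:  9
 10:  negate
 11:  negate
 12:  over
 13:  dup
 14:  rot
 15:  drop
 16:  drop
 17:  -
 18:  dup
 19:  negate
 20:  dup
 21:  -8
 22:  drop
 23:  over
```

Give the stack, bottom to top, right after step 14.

-8     → [-8]
dup    → [-8, -8]
dup    → [-8, -8, -8]
+      → [-8, -16]
over   → [-8, -16, -8]
rot    → [-16, -8, -8]
*      → [-16, 64]
*      → [-1024]
9      → [-1024, 9]
negate → [-1024, -9]
negate → [-1024, 9]
over   → [-1024, 9, -1024]
dup    → [-1024, 9, -1024, -1024]
rot    → [-1024, -1024, -1024, 9]

[-1024, -1024, -1024, 9]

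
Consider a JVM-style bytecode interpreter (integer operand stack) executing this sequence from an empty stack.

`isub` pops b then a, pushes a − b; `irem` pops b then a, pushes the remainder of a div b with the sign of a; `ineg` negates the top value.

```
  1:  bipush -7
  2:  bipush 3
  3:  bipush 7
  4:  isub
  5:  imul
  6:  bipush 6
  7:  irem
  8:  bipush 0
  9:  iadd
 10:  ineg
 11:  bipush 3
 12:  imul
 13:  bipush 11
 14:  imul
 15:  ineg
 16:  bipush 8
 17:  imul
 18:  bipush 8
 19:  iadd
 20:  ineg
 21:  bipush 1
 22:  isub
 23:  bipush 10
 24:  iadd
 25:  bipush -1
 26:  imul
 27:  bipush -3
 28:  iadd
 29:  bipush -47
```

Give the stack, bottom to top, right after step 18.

[1056, 8]

bipush -7 → -7
bipush 3  → -7 3
bipush 7  → -7 3 7
isub      → -7 -4
imul      → 28
bipush 6  → 28 6
irem      → 4
bipush 0  → 4 0
iadd      → 4
ineg      → -4
bipush 3  → -4 3
imul      → -12
bipush 11 → -12 11
imul      → -132
ineg      → 132
bipush 8  → 132 8
imul      → 1056
bipush 8  → 1056 8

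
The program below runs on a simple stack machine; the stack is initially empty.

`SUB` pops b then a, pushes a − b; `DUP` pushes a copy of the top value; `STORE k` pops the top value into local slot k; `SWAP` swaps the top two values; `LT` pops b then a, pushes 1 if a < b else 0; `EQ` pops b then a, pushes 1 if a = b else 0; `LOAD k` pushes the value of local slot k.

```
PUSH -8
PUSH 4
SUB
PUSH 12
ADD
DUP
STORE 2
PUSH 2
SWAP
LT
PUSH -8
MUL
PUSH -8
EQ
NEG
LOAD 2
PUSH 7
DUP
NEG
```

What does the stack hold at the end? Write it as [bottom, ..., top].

[0, 0, 7, -7]

PUSH -8  [-8]
PUSH 4   [-8, 4]
SUB      [-12]
PUSH 12  [-12, 12]
ADD      [0]
DUP      [0, 0]
STORE 2  [0]
PUSH 2   [0, 2]
SWAP     [2, 0]
LT       [0]
PUSH -8  [0, -8]
MUL      [0]
PUSH -8  [0, -8]
EQ       [0]
NEG      [0]
LOAD 2   [0, 0]
PUSH 7   [0, 0, 7]
DUP      [0, 0, 7, 7]
NEG      [0, 0, 7, -7]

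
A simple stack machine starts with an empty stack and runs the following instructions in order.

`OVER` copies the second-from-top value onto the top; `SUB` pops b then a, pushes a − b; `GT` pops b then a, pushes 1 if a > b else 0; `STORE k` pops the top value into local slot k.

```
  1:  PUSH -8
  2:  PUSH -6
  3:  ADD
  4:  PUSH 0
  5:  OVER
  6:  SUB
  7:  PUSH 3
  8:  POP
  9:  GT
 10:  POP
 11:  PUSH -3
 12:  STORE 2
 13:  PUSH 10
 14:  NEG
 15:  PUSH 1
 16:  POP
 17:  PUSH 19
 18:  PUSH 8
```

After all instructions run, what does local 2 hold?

-3

PUSH -8  -8
PUSH -6  -8 -6
ADD      -14
PUSH 0   -14 0
OVER     -14 0 -14
SUB      -14 14
PUSH 3   -14 14 3
POP      -14 14
GT       0
POP      (empty)
PUSH -3  -3
STORE 2  (empty)
PUSH 10  10
NEG      -10
PUSH 1   -10 1
POP      -10
PUSH 19  -10 19
PUSH 8   -10 19 8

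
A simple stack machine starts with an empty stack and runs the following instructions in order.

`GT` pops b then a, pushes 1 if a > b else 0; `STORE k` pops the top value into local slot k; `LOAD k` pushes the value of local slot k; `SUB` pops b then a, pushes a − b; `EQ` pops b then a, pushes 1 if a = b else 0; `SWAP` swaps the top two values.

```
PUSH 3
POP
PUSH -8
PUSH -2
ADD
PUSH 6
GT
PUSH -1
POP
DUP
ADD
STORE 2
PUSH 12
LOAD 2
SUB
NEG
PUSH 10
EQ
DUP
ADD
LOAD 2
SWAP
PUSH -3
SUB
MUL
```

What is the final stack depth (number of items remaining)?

1

PUSH 3  -> [3]
POP     -> []
PUSH -8 -> [-8]
PUSH -2 -> [-8, -2]
ADD     -> [-10]
PUSH 6  -> [-10, 6]
GT      -> [0]
PUSH -1 -> [0, -1]
POP     -> [0]
DUP     -> [0, 0]
ADD     -> [0]
STORE 2 -> []
PUSH 12 -> [12]
LOAD 2  -> [12, 0]
SUB     -> [12]
NEG     -> [-12]
PUSH 10 -> [-12, 10]
EQ      -> [0]
DUP     -> [0, 0]
ADD     -> [0]
LOAD 2  -> [0, 0]
SWAP    -> [0, 0]
PUSH -3 -> [0, 0, -3]
SUB     -> [0, 3]
MUL     -> [0]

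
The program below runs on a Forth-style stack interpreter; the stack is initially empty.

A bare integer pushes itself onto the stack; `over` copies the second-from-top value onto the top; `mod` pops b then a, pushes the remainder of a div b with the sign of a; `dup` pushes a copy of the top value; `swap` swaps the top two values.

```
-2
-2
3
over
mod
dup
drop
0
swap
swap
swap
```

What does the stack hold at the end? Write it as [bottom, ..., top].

[-2, -2, 0, 1]

-2    [-2]
-2    [-2, -2]
3     [-2, -2, 3]
over  [-2, -2, 3, -2]
mod   [-2, -2, 1]
dup   [-2, -2, 1, 1]
drop  [-2, -2, 1]
0     [-2, -2, 1, 0]
swap  [-2, -2, 0, 1]
swap  [-2, -2, 1, 0]
swap  [-2, -2, 0, 1]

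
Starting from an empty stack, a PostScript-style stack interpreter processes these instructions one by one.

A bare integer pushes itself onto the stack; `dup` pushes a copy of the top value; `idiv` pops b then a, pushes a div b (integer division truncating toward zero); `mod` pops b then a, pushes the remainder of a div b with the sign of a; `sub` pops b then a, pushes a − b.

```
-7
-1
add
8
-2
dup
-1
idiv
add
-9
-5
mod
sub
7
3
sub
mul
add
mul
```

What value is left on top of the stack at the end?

-7    [-7]
-1    [-7, -1]
add   [-8]
8     [-8, 8]
-2    [-8, 8, -2]
dup   [-8, 8, -2, -2]
-1    [-8, 8, -2, -2, -1]
idiv  [-8, 8, -2, 2]
add   [-8, 8, 0]
-9    [-8, 8, 0, -9]
-5    [-8, 8, 0, -9, -5]
mod   [-8, 8, 0, -4]
sub   [-8, 8, 4]
7     [-8, 8, 4, 7]
3     [-8, 8, 4, 7, 3]
sub   [-8, 8, 4, 4]
mul   [-8, 8, 16]
add   [-8, 24]
mul   [-192]

-192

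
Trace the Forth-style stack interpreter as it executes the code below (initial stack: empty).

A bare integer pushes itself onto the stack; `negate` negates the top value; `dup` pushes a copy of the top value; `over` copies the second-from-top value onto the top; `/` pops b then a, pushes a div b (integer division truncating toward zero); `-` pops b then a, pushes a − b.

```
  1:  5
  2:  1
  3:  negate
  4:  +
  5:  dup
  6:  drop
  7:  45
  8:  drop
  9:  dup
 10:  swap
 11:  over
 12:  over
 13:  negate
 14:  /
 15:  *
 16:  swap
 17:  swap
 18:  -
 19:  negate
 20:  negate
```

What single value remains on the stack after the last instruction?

5      : [5]
1      : [5, 1]
negate : [5, -1]
+      : [4]
dup    : [4, 4]
drop   : [4]
45     : [4, 45]
drop   : [4]
dup    : [4, 4]
swap   : [4, 4]
over   : [4, 4, 4]
over   : [4, 4, 4, 4]
negate : [4, 4, 4, -4]
/      : [4, 4, -1]
*      : [4, -4]
swap   : [-4, 4]
swap   : [4, -4]
-      : [8]
negate : [-8]
negate : [8]

8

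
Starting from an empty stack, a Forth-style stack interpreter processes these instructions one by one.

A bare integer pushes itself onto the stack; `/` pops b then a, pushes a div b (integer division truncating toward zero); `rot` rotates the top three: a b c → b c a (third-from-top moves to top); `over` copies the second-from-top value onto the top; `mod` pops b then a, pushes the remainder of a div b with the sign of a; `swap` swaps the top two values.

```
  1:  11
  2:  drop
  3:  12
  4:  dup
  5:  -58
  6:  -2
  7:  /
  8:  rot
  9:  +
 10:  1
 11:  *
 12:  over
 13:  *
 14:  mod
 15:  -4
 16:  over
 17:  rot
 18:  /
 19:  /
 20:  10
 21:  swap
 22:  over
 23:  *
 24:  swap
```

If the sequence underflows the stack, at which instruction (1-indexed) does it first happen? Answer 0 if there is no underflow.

0

11    [11]
drop  []
12    [12]
dup   [12, 12]
-58   [12, 12, -58]
-2    [12, 12, -58, -2]
/     [12, 12, 29]
rot   [12, 29, 12]
+     [12, 41]
1     [12, 41, 1]
*     [12, 41]
over  [12, 41, 12]
*     [12, 492]
mod   [12]
-4    [12, -4]
over  [12, -4, 12]
rot   [-4, 12, 12]
/     [-4, 1]
/     [-4]
10    [-4, 10]
swap  [10, -4]
over  [10, -4, 10]
*     [10, -40]
swap  [-40, 10]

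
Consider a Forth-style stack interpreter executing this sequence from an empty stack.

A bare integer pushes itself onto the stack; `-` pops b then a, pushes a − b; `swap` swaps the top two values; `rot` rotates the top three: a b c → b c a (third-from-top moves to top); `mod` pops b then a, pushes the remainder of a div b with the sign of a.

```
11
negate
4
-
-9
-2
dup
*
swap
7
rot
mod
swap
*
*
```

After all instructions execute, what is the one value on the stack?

11      [11]
negate  [-11]
4       [-11, 4]
-       [-15]
-9      [-15, -9]
-2      [-15, -9, -2]
dup     [-15, -9, -2, -2]
*       [-15, -9, 4]
swap    [-15, 4, -9]
7       [-15, 4, -9, 7]
rot     [-15, -9, 7, 4]
mod     [-15, -9, 3]
swap    [-15, 3, -9]
*       [-15, -27]
*       [405]

405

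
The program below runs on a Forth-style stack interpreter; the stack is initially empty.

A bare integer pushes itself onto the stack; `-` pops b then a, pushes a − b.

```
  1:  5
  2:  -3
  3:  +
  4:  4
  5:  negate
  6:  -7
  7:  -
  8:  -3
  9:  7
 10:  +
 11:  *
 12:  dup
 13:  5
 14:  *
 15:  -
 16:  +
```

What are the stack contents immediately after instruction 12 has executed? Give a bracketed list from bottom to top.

5      : [5]
-3     : [5, -3]
+      : [2]
4      : [2, 4]
negate : [2, -4]
-7     : [2, -4, -7]
-      : [2, 3]
-3     : [2, 3, -3]
7      : [2, 3, -3, 7]
+      : [2, 3, 4]
*      : [2, 12]
dup    : [2, 12, 12]

[2, 12, 12]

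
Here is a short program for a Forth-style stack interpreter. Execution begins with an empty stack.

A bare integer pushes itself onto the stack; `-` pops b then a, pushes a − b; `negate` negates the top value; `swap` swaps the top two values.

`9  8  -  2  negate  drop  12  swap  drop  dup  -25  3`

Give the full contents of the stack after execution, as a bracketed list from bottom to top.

[12, 12, -25, 3]

9      -> 9
8      -> 9 8
-      -> 1
2      -> 1 2
negate -> 1 -2
drop   -> 1
12     -> 1 12
swap   -> 12 1
drop   -> 12
dup    -> 12 12
-25    -> 12 12 -25
3      -> 12 12 -25 3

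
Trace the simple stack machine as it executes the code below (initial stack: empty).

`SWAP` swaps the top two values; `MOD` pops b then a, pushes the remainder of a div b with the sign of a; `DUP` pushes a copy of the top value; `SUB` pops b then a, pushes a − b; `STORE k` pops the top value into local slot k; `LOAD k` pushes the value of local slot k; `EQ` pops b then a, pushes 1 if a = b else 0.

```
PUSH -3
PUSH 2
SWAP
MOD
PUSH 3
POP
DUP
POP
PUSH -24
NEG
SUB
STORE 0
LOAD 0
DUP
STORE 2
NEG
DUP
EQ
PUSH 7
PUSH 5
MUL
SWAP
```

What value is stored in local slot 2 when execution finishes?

-22

PUSH -3  -> [-3]
PUSH 2   -> [-3, 2]
SWAP     -> [2, -3]
MOD      -> [2]
PUSH 3   -> [2, 3]
POP      -> [2]
DUP      -> [2, 2]
POP      -> [2]
PUSH -24 -> [2, -24]
NEG      -> [2, 24]
SUB      -> [-22]
STORE 0  -> []
LOAD 0   -> [-22]
DUP      -> [-22, -22]
STORE 2  -> [-22]
NEG      -> [22]
DUP      -> [22, 22]
EQ       -> [1]
PUSH 7   -> [1, 7]
PUSH 5   -> [1, 7, 5]
MUL      -> [1, 35]
SWAP     -> [35, 1]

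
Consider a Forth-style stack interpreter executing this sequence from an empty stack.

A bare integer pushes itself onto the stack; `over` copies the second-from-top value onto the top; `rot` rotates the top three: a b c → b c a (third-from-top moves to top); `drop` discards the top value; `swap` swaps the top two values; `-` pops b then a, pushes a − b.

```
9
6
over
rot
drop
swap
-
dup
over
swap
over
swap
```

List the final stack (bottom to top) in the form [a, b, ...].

9    -> 9
6    -> 9 6
over -> 9 6 9
rot  -> 6 9 9
drop -> 6 9
swap -> 9 6
-    -> 3
dup  -> 3 3
over -> 3 3 3
swap -> 3 3 3
over -> 3 3 3 3
swap -> 3 3 3 3

[3, 3, 3, 3]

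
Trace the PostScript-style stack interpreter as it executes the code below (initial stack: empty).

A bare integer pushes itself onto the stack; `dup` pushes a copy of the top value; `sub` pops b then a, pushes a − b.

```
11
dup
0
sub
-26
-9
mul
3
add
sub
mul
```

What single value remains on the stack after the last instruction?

11  → 11
dup → 11 11
0   → 11 11 0
sub → 11 11
-26 → 11 11 -26
-9  → 11 11 -26 -9
mul → 11 11 234
3   → 11 11 234 3
add → 11 11 237
sub → 11 -226
mul → -2486

-2486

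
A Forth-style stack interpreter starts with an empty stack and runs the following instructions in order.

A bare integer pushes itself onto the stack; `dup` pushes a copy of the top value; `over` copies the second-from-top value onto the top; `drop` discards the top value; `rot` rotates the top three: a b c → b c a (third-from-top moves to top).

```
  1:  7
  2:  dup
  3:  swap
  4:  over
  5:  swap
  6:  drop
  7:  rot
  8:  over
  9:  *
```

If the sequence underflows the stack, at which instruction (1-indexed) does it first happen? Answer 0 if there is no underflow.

7     [7]
dup   [7, 7]
swap  [7, 7]
over  [7, 7, 7]
swap  [7, 7, 7]
drop  [7, 7]
rot  — needs 3 operands, stack has 2 → underflow

7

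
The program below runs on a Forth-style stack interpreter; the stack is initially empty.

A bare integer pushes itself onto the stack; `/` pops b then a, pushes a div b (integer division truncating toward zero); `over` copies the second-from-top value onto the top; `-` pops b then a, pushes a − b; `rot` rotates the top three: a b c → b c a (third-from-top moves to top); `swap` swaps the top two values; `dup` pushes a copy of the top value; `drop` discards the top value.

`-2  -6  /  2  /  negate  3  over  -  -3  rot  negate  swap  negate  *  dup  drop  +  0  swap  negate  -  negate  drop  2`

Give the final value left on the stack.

2

-2     → [-2]
-6     → [-2, -6]
/      → [0]
2      → [0, 2]
/      → [0]
negate → [0]
3      → [0, 3]
over   → [0, 3, 0]
-      → [0, 3]
-3     → [0, 3, -3]
rot    → [3, -3, 0]
negate → [3, -3, 0]
swap   → [3, 0, -3]
negate → [3, 0, 3]
*      → [3, 0]
dup    → [3, 0, 0]
drop   → [3, 0]
+      → [3]
0      → [3, 0]
swap   → [0, 3]
negate → [0, -3]
-      → [3]
negate → [-3]
drop   → []
2      → [2]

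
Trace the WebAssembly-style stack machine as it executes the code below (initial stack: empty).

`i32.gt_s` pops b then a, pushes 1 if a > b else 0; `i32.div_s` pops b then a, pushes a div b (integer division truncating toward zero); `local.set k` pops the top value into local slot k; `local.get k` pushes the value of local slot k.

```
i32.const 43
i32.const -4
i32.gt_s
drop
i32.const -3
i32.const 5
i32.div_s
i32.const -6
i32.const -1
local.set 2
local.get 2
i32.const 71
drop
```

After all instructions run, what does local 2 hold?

i32.const 43 → 43
i32.const -4 → 43 -4
i32.gt_s     → 1
drop         → (empty)
i32.const -3 → -3
i32.const 5  → -3 5
i32.div_s    → 0
i32.const -6 → 0 -6
i32.const -1 → 0 -6 -1
local.set 2  → 0 -6
local.get 2  → 0 -6 -1
i32.const 71 → 0 -6 -1 71
drop         → 0 -6 -1

-1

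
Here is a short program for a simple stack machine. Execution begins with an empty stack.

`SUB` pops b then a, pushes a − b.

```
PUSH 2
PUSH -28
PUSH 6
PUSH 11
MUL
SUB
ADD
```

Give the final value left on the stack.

PUSH 2   → [2]
PUSH -28 → [2, -28]
PUSH 6   → [2, -28, 6]
PUSH 11  → [2, -28, 6, 11]
MUL      → [2, -28, 66]
SUB      → [2, -94]
ADD      → [-92]

-92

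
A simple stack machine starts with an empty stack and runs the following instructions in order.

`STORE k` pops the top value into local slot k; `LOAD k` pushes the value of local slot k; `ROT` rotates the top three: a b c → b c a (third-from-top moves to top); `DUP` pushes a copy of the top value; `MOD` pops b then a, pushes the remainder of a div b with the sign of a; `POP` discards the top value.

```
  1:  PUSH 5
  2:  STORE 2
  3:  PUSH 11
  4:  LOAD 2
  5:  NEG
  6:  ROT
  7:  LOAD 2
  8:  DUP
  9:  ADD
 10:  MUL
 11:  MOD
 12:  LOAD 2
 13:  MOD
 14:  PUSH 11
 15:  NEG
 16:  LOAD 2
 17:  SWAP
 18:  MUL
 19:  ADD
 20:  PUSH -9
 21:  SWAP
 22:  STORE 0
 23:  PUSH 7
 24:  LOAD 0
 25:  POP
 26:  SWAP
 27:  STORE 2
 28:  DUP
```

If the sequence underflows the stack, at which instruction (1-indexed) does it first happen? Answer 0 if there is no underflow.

PUSH 5  → [5]
STORE 2 → []
PUSH 11 → [11]
LOAD 2  → [11, 5]
NEG     → [11, -5]
ROT  — needs 3 operands, stack has 2 → underflow

6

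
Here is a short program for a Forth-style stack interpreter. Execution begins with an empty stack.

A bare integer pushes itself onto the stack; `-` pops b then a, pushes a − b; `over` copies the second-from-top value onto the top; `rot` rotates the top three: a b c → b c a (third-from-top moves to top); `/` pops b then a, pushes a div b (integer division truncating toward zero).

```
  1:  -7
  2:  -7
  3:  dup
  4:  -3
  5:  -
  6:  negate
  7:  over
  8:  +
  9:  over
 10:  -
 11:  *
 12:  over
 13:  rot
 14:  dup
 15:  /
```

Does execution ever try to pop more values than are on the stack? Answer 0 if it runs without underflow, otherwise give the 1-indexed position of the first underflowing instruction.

0

-7     -> [-7]
-7     -> [-7, -7]
dup    -> [-7, -7, -7]
-3     -> [-7, -7, -7, -3]
-      -> [-7, -7, -4]
negate -> [-7, -7, 4]
over   -> [-7, -7, 4, -7]
+      -> [-7, -7, -3]
over   -> [-7, -7, -3, -7]
-      -> [-7, -7, 4]
*      -> [-7, -28]
over   -> [-7, -28, -7]
rot    -> [-28, -7, -7]
dup    -> [-28, -7, -7, -7]
/      -> [-28, -7, 1]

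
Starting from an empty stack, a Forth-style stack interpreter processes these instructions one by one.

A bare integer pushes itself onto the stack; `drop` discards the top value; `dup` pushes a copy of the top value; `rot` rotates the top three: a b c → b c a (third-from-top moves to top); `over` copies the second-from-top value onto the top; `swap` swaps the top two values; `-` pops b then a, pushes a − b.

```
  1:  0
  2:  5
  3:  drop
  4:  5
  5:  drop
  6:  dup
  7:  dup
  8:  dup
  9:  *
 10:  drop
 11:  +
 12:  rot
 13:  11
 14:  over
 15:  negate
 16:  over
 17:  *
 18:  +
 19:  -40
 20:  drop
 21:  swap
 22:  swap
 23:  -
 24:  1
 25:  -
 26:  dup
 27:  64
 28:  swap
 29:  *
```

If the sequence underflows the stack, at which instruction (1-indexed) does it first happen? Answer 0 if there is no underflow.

12

0    → [0]
5    → [0, 5]
drop → [0]
5    → [0, 5]
drop → [0]
dup  → [0, 0]
dup  → [0, 0, 0]
dup  → [0, 0, 0, 0]
*    → [0, 0, 0]
drop → [0, 0]
+    → [0]
rot  — needs 3 operands, stack has 1 → underflow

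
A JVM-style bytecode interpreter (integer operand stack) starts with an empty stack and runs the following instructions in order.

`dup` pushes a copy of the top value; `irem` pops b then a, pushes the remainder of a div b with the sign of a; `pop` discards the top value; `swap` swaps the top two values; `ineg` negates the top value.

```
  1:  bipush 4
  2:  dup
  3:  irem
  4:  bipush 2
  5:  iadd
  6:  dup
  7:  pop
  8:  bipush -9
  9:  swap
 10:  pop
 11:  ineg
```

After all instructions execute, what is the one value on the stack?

9

bipush 4  → [4]
dup       → [4, 4]
irem      → [0]
bipush 2  → [0, 2]
iadd      → [2]
dup       → [2, 2]
pop       → [2]
bipush -9 → [2, -9]
swap      → [-9, 2]
pop       → [-9]
ineg      → [9]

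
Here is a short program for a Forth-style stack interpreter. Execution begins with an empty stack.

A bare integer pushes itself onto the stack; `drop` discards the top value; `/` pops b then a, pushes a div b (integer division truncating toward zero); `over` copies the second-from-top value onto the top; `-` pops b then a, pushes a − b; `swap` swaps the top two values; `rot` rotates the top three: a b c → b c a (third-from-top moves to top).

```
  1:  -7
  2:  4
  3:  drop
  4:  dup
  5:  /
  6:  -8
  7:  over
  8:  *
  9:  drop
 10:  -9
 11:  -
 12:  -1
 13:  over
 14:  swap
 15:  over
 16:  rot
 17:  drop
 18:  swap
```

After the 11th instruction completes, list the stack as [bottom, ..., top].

[10]

-7   : [-7]
4    : [-7, 4]
drop : [-7]
dup  : [-7, -7]
/    : [1]
-8   : [1, -8]
over : [1, -8, 1]
*    : [1, -8]
drop : [1]
-9   : [1, -9]
-    : [10]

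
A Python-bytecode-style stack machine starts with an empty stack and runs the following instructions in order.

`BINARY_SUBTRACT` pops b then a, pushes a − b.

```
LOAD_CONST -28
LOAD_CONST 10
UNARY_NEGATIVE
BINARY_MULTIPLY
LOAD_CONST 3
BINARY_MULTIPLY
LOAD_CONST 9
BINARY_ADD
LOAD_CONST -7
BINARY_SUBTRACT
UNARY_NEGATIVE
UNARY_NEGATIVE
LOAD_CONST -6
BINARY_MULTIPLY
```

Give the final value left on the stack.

-5136

LOAD_CONST -28  -> -28
LOAD_CONST 10   -> -28 10
UNARY_NEGATIVE  -> -28 -10
BINARY_MULTIPLY -> 280
LOAD_CONST 3    -> 280 3
BINARY_MULTIPLY -> 840
LOAD_CONST 9    -> 840 9
BINARY_ADD      -> 849
LOAD_CONST -7   -> 849 -7
BINARY_SUBTRACT -> 856
UNARY_NEGATIVE  -> -856
UNARY_NEGATIVE  -> 856
LOAD_CONST -6   -> 856 -6
BINARY_MULTIPLY -> -5136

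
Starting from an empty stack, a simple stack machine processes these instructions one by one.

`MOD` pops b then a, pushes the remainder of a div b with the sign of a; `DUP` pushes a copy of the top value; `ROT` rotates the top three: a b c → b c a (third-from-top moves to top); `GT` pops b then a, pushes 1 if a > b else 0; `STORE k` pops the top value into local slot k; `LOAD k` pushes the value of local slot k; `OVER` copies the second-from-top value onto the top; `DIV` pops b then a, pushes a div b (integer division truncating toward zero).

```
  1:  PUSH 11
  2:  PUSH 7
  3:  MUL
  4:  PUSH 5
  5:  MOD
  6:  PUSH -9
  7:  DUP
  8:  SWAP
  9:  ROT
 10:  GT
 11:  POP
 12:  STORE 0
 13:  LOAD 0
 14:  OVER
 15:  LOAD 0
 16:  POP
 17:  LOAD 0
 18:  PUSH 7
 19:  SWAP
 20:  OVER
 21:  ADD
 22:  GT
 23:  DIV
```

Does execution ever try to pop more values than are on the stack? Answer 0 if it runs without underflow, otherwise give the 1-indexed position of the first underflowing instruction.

PUSH 11  11
PUSH 7   11 7
MUL      77
PUSH 5   77 5
MOD      2
PUSH -9  2 -9
DUP      2 -9 -9
SWAP     2 -9 -9
ROT      -9 -9 2
GT       -9 0
POP      -9
STORE 0  (empty)
LOAD 0   -9
OVER  — needs 2 operands, stack has 1 → underflow

14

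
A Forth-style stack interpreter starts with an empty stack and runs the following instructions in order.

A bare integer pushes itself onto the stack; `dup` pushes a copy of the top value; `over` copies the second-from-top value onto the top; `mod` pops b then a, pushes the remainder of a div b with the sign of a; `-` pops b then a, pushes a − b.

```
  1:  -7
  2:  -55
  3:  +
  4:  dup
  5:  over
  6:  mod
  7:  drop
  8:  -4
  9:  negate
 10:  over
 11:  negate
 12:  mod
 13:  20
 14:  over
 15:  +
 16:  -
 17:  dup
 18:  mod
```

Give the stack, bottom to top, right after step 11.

[-62, 4, 62]

-7     -> [-7]
-55    -> [-7, -55]
+      -> [-62]
dup    -> [-62, -62]
over   -> [-62, -62, -62]
mod    -> [-62, 0]
drop   -> [-62]
-4     -> [-62, -4]
negate -> [-62, 4]
over   -> [-62, 4, -62]
negate -> [-62, 4, 62]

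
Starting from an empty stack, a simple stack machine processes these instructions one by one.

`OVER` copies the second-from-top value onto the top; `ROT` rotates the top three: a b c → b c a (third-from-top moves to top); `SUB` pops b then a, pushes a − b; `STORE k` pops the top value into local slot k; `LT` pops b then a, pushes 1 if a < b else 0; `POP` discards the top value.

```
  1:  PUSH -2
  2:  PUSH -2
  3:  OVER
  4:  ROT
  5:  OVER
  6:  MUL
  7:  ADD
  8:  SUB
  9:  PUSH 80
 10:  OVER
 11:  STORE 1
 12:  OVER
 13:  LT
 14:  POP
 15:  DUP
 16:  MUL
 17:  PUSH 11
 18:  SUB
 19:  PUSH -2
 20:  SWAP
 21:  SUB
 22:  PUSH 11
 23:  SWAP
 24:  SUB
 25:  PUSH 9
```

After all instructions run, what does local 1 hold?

-4

PUSH -2 : -2
PUSH -2 : -2 -2
OVER    : -2 -2 -2
ROT     : -2 -2 -2
OVER    : -2 -2 -2 -2
MUL     : -2 -2 4
ADD     : -2 2
SUB     : -4
PUSH 80 : -4 80
OVER    : -4 80 -4
STORE 1 : -4 80
OVER    : -4 80 -4
LT      : -4 0
POP     : -4
DUP     : -4 -4
MUL     : 16
PUSH 11 : 16 11
SUB     : 5
PUSH -2 : 5 -2
SWAP    : -2 5
SUB     : -7
PUSH 11 : -7 11
SWAP    : 11 -7
SUB     : 18
PUSH 9  : 18 9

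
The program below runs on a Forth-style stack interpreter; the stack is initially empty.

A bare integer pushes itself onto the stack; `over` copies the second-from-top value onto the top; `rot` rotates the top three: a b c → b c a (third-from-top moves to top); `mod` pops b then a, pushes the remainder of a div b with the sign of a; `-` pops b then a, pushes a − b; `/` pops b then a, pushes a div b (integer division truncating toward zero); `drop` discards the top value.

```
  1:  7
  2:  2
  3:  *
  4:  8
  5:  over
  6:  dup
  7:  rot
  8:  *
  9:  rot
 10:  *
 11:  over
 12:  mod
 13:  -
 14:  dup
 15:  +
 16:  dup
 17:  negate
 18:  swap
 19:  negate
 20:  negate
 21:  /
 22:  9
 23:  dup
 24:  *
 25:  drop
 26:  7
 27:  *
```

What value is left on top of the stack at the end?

-7

7      : 7
2      : 7 2
*      : 14
8      : 14 8
over   : 14 8 14
dup    : 14 8 14 14
rot    : 14 14 14 8
*      : 14 14 112
rot    : 14 112 14
*      : 14 1568
over   : 14 1568 14
mod    : 14 0
-      : 14
dup    : 14 14
+      : 28
dup    : 28 28
negate : 28 -28
swap   : -28 28
negate : -28 -28
negate : -28 28
/      : -1
9      : -1 9
dup    : -1 9 9
*      : -1 81
drop   : -1
7      : -1 7
*      : -7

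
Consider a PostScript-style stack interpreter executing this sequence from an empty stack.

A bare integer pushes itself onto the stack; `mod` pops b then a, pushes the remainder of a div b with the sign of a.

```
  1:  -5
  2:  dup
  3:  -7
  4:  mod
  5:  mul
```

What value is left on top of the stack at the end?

25

-5  : [-5]
dup : [-5, -5]
-7  : [-5, -5, -7]
mod : [-5, -5]
mul : [25]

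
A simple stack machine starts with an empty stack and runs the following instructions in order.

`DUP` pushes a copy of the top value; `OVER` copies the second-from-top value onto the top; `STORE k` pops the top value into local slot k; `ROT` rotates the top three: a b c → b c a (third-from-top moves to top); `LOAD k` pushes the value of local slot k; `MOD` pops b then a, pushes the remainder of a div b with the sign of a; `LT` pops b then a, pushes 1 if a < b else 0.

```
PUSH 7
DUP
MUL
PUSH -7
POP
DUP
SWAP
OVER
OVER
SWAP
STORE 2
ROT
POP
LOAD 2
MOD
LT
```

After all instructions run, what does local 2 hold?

49

PUSH 7  -> [7]
DUP     -> [7, 7]
MUL     -> [49]
PUSH -7 -> [49, -7]
POP     -> [49]
DUP     -> [49, 49]
SWAP    -> [49, 49]
OVER    -> [49, 49, 49]
OVER    -> [49, 49, 49, 49]
SWAP    -> [49, 49, 49, 49]
STORE 2 -> [49, 49, 49]
ROT     -> [49, 49, 49]
POP     -> [49, 49]
LOAD 2  -> [49, 49, 49]
MOD     -> [49, 0]
LT      -> [0]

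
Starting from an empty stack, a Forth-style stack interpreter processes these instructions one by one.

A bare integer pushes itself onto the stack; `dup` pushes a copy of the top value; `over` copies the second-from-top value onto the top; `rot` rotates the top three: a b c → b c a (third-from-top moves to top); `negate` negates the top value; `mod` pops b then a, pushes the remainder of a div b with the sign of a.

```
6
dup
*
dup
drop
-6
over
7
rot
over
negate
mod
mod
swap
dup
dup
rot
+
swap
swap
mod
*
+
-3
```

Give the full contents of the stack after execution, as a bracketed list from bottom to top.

[72, -3]

6      → 6
dup    → 6 6
*      → 36
dup    → 36 36
drop   → 36
-6     → 36 -6
over   → 36 -6 36
7      → 36 -6 36 7
rot    → 36 36 7 -6
over   → 36 36 7 -6 7
negate → 36 36 7 -6 -7
mod    → 36 36 7 -6
mod    → 36 36 1
swap   → 36 1 36
dup    → 36 1 36 36
dup    → 36 1 36 36 36
rot    → 36 1 36 36 36
+      → 36 1 36 72
swap   → 36 1 72 36
swap   → 36 1 36 72
mod    → 36 1 36
*      → 36 36
+      → 72
-3     → 72 -3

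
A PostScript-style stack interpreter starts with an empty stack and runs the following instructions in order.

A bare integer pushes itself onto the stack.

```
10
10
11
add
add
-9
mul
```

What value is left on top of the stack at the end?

10  → [10]
10  → [10, 10]
11  → [10, 10, 11]
add → [10, 21]
add → [31]
-9  → [31, -9]
mul → [-279]

-279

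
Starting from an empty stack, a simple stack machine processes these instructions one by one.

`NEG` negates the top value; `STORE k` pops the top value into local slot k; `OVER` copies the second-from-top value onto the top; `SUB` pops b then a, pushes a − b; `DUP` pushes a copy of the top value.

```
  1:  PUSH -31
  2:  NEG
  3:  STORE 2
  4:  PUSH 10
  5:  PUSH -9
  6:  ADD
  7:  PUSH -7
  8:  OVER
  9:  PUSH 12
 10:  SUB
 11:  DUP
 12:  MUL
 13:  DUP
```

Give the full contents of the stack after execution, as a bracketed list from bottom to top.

PUSH -31 → [-31]
NEG      → [31]
STORE 2  → []
PUSH 10  → [10]
PUSH -9  → [10, -9]
ADD      → [1]
PUSH -7  → [1, -7]
OVER     → [1, -7, 1]
PUSH 12  → [1, -7, 1, 12]
SUB      → [1, -7, -11]
DUP      → [1, -7, -11, -11]
MUL      → [1, -7, 121]
DUP      → [1, -7, 121, 121]

[1, -7, 121, 121]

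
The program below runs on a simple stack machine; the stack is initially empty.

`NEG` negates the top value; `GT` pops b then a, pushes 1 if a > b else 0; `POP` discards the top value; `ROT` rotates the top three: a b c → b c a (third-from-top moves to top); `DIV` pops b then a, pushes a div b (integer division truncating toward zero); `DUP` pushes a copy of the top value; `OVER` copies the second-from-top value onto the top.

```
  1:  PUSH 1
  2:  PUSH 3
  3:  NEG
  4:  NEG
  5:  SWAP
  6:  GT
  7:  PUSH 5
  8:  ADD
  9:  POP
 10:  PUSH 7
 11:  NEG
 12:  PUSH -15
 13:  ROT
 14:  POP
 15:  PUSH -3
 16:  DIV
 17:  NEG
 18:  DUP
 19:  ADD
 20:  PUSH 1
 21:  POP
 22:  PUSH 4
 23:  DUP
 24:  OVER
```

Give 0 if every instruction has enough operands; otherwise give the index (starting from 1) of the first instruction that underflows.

13

PUSH 1   → 1
PUSH 3   → 1 3
NEG      → 1 -3
NEG      → 1 3
SWAP     → 3 1
GT       → 1
PUSH 5   → 1 5
ADD      → 6
POP      → (empty)
PUSH 7   → 7
NEG      → -7
PUSH -15 → -7 -15
ROT  — needs 3 operands, stack has 2 → underflow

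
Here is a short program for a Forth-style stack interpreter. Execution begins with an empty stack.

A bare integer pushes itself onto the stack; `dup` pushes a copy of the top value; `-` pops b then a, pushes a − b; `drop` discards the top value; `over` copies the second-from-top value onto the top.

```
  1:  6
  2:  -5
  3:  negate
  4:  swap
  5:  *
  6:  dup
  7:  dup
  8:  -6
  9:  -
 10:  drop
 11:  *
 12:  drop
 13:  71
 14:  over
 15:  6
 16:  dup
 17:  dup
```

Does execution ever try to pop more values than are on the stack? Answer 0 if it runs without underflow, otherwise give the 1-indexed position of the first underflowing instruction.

14

6      → 6
-5     → 6 -5
negate → 6 5
swap   → 5 6
*      → 30
dup    → 30 30
dup    → 30 30 30
-6     → 30 30 30 -6
-      → 30 30 36
drop   → 30 30
*      → 900
drop   → (empty)
71     → 71
over  — needs 2 operands, stack has 1 → underflow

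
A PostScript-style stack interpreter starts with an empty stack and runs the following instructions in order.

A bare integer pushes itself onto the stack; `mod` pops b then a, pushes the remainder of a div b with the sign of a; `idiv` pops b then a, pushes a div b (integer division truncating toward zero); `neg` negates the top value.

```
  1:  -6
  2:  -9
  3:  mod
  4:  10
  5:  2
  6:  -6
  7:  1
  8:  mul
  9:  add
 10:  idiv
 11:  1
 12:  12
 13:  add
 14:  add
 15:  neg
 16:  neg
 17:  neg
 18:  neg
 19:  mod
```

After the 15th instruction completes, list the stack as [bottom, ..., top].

-6   : -6
-9   : -6 -9
mod  : -6
10   : -6 10
2    : -6 10 2
-6   : -6 10 2 -6
1    : -6 10 2 -6 1
mul  : -6 10 2 -6
add  : -6 10 -4
idiv : -6 -2
1    : -6 -2 1
12   : -6 -2 1 12
add  : -6 -2 13
add  : -6 11
neg  : -6 -11

[-6, -11]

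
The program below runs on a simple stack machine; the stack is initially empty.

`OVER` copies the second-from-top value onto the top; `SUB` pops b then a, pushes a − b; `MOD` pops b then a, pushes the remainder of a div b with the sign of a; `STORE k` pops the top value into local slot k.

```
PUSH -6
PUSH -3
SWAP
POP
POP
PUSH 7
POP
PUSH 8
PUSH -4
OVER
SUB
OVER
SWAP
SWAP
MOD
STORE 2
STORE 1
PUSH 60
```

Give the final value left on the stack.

60

PUSH -6 → -6
PUSH -3 → -6 -3
SWAP    → -3 -6
POP     → -3
POP     → (empty)
PUSH 7  → 7
POP     → (empty)
PUSH 8  → 8
PUSH -4 → 8 -4
OVER    → 8 -4 8
SUB     → 8 -12
OVER    → 8 -12 8
SWAP    → 8 8 -12
SWAP    → 8 -12 8
MOD     → 8 -4
STORE 2 → 8
STORE 1 → (empty)
PUSH 60 → 60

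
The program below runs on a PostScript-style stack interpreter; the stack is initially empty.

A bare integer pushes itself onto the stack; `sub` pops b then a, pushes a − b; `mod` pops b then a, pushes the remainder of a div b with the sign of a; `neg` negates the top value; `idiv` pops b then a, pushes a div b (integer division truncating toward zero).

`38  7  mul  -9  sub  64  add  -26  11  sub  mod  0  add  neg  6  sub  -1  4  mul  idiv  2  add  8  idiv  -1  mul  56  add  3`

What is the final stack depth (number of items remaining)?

38   -> 38
7    -> 38 7
mul  -> 266
-9   -> 266 -9
sub  -> 275
64   -> 275 64
add  -> 339
-26  -> 339 -26
11   -> 339 -26 11
sub  -> 339 -37
mod  -> 6
0    -> 6 0
add  -> 6
neg  -> -6
6    -> -6 6
sub  -> -12
-1   -> -12 -1
4    -> -12 -1 4
mul  -> -12 -4
idiv -> 3
2    -> 3 2
add  -> 5
8    -> 5 8
idiv -> 0
-1   -> 0 -1
mul  -> 0
56   -> 0 56
add  -> 56
3    -> 56 3

2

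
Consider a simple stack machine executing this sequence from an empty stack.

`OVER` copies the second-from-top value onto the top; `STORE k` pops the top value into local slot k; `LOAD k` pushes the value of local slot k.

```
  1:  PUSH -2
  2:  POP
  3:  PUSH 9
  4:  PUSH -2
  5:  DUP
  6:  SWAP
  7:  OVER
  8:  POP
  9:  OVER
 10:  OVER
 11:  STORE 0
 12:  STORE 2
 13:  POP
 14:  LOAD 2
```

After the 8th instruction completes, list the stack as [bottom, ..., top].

[9, -2, -2]

PUSH -2 -> [-2]
POP     -> []
PUSH 9  -> [9]
PUSH -2 -> [9, -2]
DUP     -> [9, -2, -2]
SWAP    -> [9, -2, -2]
OVER    -> [9, -2, -2, -2]
POP     -> [9, -2, -2]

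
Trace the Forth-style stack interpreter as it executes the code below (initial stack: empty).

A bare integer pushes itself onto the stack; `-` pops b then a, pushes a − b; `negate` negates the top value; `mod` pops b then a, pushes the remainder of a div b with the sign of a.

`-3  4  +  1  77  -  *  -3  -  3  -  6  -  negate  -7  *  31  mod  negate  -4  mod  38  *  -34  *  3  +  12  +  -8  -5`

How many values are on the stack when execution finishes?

3

-3     -> [-3]
4      -> [-3, 4]
+      -> [1]
1      -> [1, 1]
77     -> [1, 1, 77]
-      -> [1, -76]
*      -> [-76]
-3     -> [-76, -3]
-      -> [-73]
3      -> [-73, 3]
-      -> [-76]
6      -> [-76, 6]
-      -> [-82]
negate -> [82]
-7     -> [82, -7]
*      -> [-574]
31     -> [-574, 31]
mod    -> [-16]
negate -> [16]
-4     -> [16, -4]
mod    -> [0]
38     -> [0, 38]
*      -> [0]
-34    -> [0, -34]
*      -> [0]
3      -> [0, 3]
+      -> [3]
12     -> [3, 12]
+      -> [15]
-8     -> [15, -8]
-5     -> [15, -8, -5]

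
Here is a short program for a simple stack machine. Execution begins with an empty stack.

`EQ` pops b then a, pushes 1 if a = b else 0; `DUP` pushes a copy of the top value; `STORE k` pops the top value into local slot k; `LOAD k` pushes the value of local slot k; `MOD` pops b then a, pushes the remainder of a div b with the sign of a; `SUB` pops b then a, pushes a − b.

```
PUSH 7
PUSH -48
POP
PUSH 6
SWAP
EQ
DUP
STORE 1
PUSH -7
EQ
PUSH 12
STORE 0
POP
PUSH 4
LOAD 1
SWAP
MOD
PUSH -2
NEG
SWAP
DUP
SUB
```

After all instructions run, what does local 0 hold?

12

PUSH 7   : [7]
PUSH -48 : [7, -48]
POP      : [7]
PUSH 6   : [7, 6]
SWAP     : [6, 7]
EQ       : [0]
DUP      : [0, 0]
STORE 1  : [0]
PUSH -7  : [0, -7]
EQ       : [0]
PUSH 12  : [0, 12]
STORE 0  : [0]
POP      : []
PUSH 4   : [4]
LOAD 1   : [4, 0]
SWAP     : [0, 4]
MOD      : [0]
PUSH -2  : [0, -2]
NEG      : [0, 2]
SWAP     : [2, 0]
DUP      : [2, 0, 0]
SUB      : [2, 0]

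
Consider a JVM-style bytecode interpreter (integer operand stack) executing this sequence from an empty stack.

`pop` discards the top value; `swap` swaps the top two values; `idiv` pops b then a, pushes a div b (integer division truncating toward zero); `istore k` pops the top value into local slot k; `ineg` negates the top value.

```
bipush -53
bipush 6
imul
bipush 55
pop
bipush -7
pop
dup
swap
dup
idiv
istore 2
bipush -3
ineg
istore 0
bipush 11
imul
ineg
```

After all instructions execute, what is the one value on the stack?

3498

bipush -53 → -53
bipush 6   → -53 6
imul       → -318
bipush 55  → -318 55
pop        → -318
bipush -7  → -318 -7
pop        → -318
dup        → -318 -318
swap       → -318 -318
dup        → -318 -318 -318
idiv       → -318 1
istore 2   → -318
bipush -3  → -318 -3
ineg       → -318 3
istore 0   → -318
bipush 11  → -318 11
imul       → -3498
ineg       → 3498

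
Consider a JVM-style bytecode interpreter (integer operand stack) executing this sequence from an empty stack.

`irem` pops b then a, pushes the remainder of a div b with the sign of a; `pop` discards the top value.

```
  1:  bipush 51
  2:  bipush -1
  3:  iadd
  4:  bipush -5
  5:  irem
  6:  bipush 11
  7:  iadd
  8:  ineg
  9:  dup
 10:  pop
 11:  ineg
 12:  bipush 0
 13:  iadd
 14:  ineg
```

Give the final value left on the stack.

-11

bipush 51 → 51
bipush -1 → 51 -1
iadd      → 50
bipush -5 → 50 -5
irem      → 0
bipush 11 → 0 11
iadd      → 11
ineg      → -11
dup       → -11 -11
pop       → -11
ineg      → 11
bipush 0  → 11 0
iadd      → 11
ineg      → -11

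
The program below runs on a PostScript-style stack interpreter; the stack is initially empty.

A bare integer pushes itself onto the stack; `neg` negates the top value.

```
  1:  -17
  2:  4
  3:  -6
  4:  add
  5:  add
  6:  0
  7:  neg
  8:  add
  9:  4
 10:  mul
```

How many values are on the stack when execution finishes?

-17 : [-17]
4   : [-17, 4]
-6  : [-17, 4, -6]
add : [-17, -2]
add : [-19]
0   : [-19, 0]
neg : [-19, 0]
add : [-19]
4   : [-19, 4]
mul : [-76]

1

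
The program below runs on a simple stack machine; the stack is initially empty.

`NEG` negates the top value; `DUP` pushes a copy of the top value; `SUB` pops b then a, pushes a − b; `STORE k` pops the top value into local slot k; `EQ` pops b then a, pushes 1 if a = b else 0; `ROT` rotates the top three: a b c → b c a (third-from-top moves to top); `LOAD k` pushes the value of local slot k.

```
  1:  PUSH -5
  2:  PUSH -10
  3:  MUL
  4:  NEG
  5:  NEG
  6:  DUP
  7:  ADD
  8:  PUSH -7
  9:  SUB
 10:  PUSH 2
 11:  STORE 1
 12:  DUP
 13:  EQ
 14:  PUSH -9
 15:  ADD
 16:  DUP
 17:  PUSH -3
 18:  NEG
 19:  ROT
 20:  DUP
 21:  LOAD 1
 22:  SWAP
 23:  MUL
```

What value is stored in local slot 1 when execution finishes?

PUSH -5   -5
PUSH -10  -5 -10
MUL       50
NEG       -50
NEG       50
DUP       50 50
ADD       100
PUSH -7   100 -7
SUB       107
PUSH 2    107 2
STORE 1   107
DUP       107 107
EQ        1
PUSH -9   1 -9
ADD       -8
DUP       -8 -8
PUSH -3   -8 -8 -3
NEG       -8 -8 3
ROT       -8 3 -8
DUP       -8 3 -8 -8
LOAD 1    -8 3 -8 -8 2
SWAP      -8 3 -8 2 -8
MUL       -8 3 -8 -16

2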